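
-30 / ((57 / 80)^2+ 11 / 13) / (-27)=832000 / 1013733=0.82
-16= -16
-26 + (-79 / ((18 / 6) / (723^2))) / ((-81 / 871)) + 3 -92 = 3996492424 / 27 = 148018237.93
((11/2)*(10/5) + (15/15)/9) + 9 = 181/9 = 20.11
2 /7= 0.29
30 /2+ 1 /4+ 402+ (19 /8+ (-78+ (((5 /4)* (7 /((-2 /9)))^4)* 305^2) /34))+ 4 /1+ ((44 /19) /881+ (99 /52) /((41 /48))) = 65371529170734525419 /19414026112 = 3367231958.67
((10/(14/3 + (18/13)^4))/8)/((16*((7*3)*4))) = 142805/1280889344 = 0.00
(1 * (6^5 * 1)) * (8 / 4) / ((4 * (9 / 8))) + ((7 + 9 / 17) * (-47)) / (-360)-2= 2643062 / 765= 3454.98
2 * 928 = 1856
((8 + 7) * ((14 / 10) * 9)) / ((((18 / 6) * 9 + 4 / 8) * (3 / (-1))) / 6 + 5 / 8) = -72 / 5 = -14.40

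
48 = 48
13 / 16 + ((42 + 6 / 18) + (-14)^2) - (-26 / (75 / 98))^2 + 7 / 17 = -1399383563 / 1530000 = -914.63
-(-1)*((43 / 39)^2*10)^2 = 147.78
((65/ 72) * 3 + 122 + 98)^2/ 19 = 2610.47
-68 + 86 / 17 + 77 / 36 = -37211 / 612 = -60.80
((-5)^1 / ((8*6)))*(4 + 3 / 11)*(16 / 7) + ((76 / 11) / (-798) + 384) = 29489 / 77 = 382.97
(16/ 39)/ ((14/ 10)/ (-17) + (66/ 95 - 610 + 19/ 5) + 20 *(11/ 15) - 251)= -25840/ 53028391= -0.00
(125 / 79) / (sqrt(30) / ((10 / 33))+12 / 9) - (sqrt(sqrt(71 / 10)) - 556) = -10^(3 / 4)*71^(1 / 4) / 10+37125*sqrt(30) / 2310197+1284454532 / 2310197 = 554.45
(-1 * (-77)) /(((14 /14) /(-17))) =-1309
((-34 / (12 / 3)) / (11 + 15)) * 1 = -17 / 52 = -0.33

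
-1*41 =-41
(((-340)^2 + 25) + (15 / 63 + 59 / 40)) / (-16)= -97126439 / 13440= -7226.67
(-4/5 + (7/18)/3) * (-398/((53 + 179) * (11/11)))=36019/31320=1.15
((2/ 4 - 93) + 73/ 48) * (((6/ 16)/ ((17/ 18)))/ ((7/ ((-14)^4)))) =-198248.96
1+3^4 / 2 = 83 / 2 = 41.50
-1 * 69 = -69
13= 13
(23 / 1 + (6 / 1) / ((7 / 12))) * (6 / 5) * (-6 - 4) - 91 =-3433 / 7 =-490.43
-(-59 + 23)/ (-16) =-2.25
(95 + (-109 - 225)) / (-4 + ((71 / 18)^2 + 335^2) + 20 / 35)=-542052 / 254553811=-0.00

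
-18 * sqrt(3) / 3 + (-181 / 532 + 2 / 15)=-6 * sqrt(3)-1651 / 7980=-10.60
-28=-28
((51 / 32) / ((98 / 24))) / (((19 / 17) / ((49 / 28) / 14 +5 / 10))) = 13005 / 59584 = 0.22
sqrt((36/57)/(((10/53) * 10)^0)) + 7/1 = 2 * sqrt(57)/19 + 7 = 7.79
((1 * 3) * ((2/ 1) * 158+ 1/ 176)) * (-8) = -166851/ 22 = -7584.14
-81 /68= -1.19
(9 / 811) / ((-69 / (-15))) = 45 / 18653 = 0.00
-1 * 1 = -1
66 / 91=0.73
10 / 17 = 0.59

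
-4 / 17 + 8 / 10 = 48 / 85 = 0.56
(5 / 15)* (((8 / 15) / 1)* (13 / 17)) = 104 / 765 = 0.14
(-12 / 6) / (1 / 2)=-4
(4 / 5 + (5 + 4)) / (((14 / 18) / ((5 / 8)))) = 63 / 8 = 7.88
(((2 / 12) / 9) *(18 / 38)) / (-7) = -1 / 798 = -0.00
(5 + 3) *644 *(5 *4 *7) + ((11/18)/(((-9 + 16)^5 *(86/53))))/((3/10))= 28148567976035/39025854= 721280.00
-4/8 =-0.50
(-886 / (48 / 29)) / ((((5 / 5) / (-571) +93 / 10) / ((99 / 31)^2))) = -119827630395 / 204089492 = -587.13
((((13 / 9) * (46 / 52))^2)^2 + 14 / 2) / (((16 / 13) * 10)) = 13190749 / 16796160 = 0.79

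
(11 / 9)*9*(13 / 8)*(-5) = -715 / 8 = -89.38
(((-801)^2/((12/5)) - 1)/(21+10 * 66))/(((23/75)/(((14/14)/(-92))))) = -26733275/1921328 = -13.91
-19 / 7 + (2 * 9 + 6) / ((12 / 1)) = -5 / 7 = -0.71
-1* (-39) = 39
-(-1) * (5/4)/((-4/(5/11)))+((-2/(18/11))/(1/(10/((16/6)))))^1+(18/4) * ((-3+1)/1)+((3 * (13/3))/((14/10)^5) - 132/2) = -686040665/8874096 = -77.31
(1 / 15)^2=1 / 225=0.00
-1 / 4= -0.25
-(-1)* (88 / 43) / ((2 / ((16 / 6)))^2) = 1408 / 387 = 3.64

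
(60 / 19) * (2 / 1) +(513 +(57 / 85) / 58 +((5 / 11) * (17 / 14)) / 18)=519.36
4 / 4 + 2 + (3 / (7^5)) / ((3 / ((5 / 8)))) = 403373 / 134456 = 3.00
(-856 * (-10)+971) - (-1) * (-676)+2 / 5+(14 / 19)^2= 15984977 / 1805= 8855.94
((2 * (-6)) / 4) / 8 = -3 / 8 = -0.38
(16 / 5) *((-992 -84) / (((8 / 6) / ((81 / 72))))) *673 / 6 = -1629333 / 5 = -325866.60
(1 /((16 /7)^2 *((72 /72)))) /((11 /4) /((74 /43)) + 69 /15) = 9065 /293536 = 0.03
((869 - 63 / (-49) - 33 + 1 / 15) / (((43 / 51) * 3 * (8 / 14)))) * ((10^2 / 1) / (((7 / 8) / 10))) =597869600 / 903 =662092.58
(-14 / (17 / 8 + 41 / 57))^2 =40755456 / 1682209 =24.23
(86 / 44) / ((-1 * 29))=-43 / 638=-0.07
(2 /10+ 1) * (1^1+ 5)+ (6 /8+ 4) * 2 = 167 /10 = 16.70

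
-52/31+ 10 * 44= 13588/31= 438.32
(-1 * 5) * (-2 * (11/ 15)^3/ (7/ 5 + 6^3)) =2662/ 146745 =0.02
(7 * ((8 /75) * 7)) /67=392 /5025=0.08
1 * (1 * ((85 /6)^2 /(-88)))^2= 5.20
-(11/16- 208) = 3317/16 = 207.31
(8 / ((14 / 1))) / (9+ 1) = 2 / 35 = 0.06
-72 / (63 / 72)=-576 / 7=-82.29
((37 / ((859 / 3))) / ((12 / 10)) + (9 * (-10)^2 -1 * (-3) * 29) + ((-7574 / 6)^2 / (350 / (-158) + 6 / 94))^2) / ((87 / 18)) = 2435702733668966160847363 / 21458583114984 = 113507155650.37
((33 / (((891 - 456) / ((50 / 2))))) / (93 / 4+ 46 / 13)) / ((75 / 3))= 572 / 201985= 0.00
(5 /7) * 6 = 30 /7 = 4.29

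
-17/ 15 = -1.13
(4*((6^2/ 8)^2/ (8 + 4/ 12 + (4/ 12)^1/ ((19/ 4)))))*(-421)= -1943757/ 479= -4057.95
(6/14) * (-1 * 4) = -12/7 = -1.71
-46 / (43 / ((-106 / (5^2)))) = 4876 / 1075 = 4.54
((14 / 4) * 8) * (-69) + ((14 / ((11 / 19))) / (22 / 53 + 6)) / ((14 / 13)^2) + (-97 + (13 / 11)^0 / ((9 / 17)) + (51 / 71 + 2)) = -67623468383 / 33458040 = -2021.14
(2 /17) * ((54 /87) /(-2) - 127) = -7384 /493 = -14.98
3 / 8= 0.38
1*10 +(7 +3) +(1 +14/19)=413/19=21.74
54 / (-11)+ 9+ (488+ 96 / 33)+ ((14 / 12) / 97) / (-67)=19302023 / 38994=495.00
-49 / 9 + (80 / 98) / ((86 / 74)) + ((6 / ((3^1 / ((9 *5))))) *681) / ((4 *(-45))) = -345.24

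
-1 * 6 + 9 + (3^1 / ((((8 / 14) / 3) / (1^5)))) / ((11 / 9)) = 699 / 44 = 15.89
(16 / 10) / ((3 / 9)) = 24 / 5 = 4.80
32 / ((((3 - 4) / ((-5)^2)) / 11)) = -8800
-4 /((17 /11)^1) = -2.59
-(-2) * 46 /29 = 92 /29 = 3.17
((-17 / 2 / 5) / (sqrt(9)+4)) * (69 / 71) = -1173 / 4970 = -0.24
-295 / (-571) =295 / 571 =0.52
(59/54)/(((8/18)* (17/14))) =413/204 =2.02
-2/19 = -0.11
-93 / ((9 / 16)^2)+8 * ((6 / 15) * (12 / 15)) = -196672 / 675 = -291.37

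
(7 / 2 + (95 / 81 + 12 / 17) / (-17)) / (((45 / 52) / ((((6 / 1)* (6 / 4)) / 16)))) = 2062957 / 936360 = 2.20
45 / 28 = 1.61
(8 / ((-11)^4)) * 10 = 0.01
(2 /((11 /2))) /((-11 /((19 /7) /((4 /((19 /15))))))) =-361 /12705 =-0.03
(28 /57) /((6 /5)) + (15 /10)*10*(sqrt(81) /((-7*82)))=17095 /98154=0.17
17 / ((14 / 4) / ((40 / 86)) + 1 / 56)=595 / 264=2.25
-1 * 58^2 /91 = -36.97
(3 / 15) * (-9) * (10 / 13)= -18 / 13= -1.38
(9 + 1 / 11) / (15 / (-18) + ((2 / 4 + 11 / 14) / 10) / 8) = -168000 / 15103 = -11.12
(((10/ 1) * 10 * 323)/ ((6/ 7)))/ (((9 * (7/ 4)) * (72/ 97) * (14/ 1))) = 783275/ 3402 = 230.24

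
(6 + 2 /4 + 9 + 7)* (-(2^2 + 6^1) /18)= -25 /2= -12.50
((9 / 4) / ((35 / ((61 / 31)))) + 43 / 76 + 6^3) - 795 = -578.31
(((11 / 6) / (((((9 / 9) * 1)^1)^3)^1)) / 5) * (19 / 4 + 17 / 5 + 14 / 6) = 6919 / 1800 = 3.84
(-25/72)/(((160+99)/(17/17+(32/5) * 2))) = -115/6216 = -0.02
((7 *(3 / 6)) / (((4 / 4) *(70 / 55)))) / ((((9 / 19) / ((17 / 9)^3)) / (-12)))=-469.51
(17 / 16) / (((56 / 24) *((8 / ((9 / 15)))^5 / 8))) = 12393 / 1433600000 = 0.00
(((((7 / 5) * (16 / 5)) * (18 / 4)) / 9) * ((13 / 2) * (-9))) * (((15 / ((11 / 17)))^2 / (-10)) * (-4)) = -17041752 / 605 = -28168.19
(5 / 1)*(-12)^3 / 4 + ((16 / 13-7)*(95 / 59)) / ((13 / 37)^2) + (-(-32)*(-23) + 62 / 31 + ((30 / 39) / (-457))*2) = -2969.25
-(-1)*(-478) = -478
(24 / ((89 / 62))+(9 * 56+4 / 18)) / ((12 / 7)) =1460459 / 4806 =303.88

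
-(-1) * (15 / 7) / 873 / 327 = 5 / 666099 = 0.00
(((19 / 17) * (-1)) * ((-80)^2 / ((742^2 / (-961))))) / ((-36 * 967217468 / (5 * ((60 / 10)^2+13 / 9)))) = -3076641500 / 45829582347346119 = -0.00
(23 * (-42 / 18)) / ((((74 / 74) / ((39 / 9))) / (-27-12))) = 9069.67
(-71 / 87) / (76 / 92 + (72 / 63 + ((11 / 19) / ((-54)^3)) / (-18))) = -205196692176 / 495067812143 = -0.41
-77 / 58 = -1.33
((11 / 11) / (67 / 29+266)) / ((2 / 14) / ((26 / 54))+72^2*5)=2639 / 18353410407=0.00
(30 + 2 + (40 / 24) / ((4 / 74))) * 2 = 377 / 3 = 125.67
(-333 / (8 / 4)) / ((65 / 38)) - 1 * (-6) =-5937 / 65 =-91.34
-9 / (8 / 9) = -81 / 8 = -10.12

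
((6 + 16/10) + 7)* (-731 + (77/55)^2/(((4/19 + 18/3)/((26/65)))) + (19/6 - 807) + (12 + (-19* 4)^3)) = -6431281.12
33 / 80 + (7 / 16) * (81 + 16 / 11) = 8027 / 220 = 36.49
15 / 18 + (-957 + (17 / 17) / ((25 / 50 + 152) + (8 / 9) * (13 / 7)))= -111428995 / 116538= -956.16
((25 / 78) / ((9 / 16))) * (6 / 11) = 400 / 1287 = 0.31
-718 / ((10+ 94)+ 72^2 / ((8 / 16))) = -359 / 5236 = -0.07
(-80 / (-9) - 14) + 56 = 50.89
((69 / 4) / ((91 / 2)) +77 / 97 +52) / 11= 938715 / 194194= 4.83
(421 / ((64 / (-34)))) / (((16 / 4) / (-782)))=2798387 / 64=43724.80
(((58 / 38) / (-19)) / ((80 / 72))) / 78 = -87 / 93860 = -0.00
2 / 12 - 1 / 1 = -5 / 6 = -0.83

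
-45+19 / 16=-701 / 16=-43.81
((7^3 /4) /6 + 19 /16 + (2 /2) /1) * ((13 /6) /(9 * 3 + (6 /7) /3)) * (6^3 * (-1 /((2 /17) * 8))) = -3671031 /12224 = -300.31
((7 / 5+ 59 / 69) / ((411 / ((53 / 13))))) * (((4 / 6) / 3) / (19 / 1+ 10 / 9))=82468 / 333643635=0.00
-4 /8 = -1 /2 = -0.50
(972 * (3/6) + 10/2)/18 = 491/18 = 27.28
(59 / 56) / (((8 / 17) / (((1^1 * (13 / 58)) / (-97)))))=-13039 / 2520448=-0.01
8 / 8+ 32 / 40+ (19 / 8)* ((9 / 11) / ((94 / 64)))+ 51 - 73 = -48797 / 2585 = -18.88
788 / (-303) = -788 / 303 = -2.60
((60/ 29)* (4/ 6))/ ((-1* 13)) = -40/ 377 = -0.11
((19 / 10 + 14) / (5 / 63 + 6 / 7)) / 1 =10017 / 590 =16.98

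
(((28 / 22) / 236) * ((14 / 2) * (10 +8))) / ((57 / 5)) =735 / 12331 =0.06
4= 4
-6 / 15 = -2 / 5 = -0.40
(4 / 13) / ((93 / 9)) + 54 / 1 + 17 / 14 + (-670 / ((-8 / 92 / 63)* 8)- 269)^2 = 658825171717733 / 180544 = 3649111417.26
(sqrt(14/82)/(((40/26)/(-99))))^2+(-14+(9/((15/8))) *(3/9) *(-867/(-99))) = 707.00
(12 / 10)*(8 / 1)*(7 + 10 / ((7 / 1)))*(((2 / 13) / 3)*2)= 3776 / 455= 8.30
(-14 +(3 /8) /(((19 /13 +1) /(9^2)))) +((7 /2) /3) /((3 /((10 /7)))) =-2545 /2304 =-1.10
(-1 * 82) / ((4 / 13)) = -533 / 2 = -266.50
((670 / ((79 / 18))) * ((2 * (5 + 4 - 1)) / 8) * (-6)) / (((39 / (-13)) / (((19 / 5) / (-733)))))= -183312 / 57907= -3.17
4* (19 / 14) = 38 / 7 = 5.43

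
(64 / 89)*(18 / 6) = 192 / 89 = 2.16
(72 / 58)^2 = 1296 / 841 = 1.54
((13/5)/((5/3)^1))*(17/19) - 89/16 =-31667/7600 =-4.17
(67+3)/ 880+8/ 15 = 809/ 1320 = 0.61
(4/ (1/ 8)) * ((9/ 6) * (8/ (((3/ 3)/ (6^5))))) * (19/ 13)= 4364130.46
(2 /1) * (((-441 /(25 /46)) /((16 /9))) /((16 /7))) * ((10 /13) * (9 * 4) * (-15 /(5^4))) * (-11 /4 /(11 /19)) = -327811617 /260000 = -1260.81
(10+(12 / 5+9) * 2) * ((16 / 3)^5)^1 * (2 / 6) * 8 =1375731712 / 3645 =377429.82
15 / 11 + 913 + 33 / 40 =402683 / 440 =915.19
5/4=1.25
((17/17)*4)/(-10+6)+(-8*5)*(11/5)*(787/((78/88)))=-3047303/39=-78135.97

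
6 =6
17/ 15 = 1.13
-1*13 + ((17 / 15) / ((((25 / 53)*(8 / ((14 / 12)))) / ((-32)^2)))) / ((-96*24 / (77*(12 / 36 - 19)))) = 6404071 / 30375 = 210.83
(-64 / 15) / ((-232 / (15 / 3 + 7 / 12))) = 134 / 1305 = 0.10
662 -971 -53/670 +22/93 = -19243979/62310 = -308.84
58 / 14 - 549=-3814 / 7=-544.86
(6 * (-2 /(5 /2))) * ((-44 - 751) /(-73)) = -3816 /73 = -52.27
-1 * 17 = -17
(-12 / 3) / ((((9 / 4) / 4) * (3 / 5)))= -320 / 27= -11.85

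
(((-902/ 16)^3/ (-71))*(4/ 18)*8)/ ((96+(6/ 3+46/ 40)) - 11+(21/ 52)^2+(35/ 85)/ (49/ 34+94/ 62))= 80538193154705/ 1587933684786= 50.72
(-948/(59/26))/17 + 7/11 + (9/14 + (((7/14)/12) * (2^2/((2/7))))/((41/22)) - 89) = -1063763725/9499413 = -111.98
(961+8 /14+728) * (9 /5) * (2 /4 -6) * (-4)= 2341746 /35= 66907.03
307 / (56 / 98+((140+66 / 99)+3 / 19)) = 122493 / 56417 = 2.17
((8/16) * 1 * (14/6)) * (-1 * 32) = -112/3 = -37.33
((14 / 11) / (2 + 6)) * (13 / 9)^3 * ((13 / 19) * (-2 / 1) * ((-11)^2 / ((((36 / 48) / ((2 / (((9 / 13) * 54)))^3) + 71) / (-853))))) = 1177538670022 / 86411776617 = 13.63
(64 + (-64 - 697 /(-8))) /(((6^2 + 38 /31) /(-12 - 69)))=-1750167 /9232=-189.58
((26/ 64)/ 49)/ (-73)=-13/ 114464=-0.00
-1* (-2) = 2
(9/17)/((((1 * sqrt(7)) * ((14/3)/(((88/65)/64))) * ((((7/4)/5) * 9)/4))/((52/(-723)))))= -44 * sqrt(7)/1405271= -0.00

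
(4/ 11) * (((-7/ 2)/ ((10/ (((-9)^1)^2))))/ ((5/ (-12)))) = 6804/ 275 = 24.74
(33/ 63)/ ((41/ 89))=979/ 861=1.14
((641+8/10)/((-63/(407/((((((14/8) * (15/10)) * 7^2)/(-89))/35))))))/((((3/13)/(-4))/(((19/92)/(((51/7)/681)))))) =-52139508199064/1551879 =-33597663.35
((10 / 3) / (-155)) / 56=-0.00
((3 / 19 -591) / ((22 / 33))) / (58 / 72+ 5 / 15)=-606204 / 779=-778.18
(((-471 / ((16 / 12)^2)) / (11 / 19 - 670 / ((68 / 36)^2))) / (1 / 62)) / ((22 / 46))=16596036837 / 90459688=183.46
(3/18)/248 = 1/1488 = 0.00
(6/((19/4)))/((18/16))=64/57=1.12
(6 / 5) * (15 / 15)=6 / 5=1.20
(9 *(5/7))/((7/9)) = 405/49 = 8.27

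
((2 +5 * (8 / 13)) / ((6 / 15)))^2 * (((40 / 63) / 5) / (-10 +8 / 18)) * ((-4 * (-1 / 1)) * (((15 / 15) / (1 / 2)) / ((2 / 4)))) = -1742400 / 50869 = -34.25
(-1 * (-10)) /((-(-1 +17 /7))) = -7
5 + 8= 13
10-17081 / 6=-17021 / 6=-2836.83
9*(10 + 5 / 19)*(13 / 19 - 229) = -7613190 / 361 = -21089.17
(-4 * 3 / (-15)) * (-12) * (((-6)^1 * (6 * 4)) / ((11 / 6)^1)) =41472 / 55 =754.04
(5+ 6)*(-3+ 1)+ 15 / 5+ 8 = -11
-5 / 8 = -0.62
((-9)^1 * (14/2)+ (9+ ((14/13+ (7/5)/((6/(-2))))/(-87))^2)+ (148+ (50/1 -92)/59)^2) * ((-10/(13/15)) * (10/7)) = -433605605406175820/1215603327393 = -356699.92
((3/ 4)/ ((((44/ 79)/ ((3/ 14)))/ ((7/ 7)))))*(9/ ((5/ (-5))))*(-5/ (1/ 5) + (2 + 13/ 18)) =57.86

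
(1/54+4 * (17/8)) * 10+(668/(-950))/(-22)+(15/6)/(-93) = 745129433/8746650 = 85.19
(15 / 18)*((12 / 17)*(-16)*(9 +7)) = -2560 / 17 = -150.59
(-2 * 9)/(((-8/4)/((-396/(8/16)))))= -7128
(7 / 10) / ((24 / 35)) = 49 / 48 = 1.02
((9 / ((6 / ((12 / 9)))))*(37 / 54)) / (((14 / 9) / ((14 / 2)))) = 37 / 6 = 6.17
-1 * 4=-4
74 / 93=0.80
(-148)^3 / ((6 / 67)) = -108600032 / 3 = -36200010.67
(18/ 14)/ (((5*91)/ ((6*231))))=1782/ 455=3.92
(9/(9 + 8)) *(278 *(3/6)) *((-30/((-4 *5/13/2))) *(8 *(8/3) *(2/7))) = 2081664/119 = 17492.97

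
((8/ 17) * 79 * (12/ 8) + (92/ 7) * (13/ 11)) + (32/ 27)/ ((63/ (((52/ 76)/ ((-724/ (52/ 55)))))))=389960223344/ 5469505965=71.30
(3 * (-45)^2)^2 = 36905625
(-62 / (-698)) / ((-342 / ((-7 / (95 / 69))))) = 4991 / 3779670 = 0.00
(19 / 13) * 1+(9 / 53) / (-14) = 13981 / 9646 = 1.45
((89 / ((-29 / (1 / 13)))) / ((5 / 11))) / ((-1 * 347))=979 / 654095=0.00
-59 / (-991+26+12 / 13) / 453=0.00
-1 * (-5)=5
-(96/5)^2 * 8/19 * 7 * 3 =-1548288/475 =-3259.55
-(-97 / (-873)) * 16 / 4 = -4 / 9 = -0.44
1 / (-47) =-1 / 47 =-0.02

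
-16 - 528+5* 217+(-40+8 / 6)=1507 / 3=502.33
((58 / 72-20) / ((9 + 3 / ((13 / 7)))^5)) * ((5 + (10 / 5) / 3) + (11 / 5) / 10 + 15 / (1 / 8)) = -210638603123 / 11750635526400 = -0.02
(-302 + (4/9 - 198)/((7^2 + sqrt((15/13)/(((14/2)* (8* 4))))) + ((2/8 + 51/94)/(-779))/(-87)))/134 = -6512979158780958243271/2851792981186177597467 + 4008929134324324* sqrt(2730)/4752988301976962662445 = -2.28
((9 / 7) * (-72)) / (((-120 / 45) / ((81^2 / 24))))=9490.02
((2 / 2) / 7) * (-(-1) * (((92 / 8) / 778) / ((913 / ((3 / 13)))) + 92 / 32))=106192081 / 258554296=0.41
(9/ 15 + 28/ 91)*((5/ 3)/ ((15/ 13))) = 59/ 45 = 1.31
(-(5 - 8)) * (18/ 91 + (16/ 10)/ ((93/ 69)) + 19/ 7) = 173457/ 14105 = 12.30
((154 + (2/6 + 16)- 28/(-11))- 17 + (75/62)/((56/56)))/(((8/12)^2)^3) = 78100929/43648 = 1789.34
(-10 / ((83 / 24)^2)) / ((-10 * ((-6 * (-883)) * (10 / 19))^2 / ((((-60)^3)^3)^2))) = 5866103097167708160000000000000000 / 5371277521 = 1092124373435015472178579.00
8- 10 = -2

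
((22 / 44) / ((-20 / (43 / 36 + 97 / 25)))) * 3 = -4567 / 12000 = -0.38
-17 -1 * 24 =-41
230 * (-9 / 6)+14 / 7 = -343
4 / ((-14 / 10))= -20 / 7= -2.86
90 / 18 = 5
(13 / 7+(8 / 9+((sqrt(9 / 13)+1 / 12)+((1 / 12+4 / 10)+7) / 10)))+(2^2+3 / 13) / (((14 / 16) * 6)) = 3 * sqrt(13) / 13+718027 / 163800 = 5.22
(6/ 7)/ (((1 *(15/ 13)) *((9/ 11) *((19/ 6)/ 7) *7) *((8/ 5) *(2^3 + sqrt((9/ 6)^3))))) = 4576/ 193515 - 143 *sqrt(6)/ 64505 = 0.02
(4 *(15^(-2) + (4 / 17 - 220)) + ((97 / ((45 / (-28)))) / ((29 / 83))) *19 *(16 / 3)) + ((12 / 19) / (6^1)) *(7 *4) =-116215430276 / 6322725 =-18380.59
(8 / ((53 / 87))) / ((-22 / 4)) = -1392 / 583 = -2.39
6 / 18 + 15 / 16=61 / 48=1.27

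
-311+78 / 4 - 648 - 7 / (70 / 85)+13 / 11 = -10415 / 11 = -946.82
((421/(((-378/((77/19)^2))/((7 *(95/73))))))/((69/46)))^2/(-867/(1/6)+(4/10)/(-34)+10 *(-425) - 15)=-13239940297247125/10156750927328664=-1.30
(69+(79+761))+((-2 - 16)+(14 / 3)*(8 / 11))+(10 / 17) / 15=894.43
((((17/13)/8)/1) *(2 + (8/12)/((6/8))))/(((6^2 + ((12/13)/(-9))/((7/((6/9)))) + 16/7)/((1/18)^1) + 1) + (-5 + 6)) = 1547/2263608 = 0.00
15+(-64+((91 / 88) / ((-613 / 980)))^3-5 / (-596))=-19555538684293861 / 365456536853144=-53.51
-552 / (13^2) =-552 / 169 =-3.27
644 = 644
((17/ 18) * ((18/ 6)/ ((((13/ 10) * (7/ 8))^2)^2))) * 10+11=5744573713/ 205724883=27.92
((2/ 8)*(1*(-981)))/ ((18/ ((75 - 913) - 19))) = 93413/ 8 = 11676.62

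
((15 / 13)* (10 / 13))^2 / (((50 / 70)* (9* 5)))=700 / 28561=0.02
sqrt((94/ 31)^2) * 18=1692/ 31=54.58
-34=-34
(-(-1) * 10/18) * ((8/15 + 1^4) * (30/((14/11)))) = 1265/63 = 20.08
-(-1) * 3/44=3/44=0.07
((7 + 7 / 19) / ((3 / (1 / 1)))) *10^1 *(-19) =-1400 / 3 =-466.67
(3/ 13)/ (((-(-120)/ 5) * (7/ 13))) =1/ 56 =0.02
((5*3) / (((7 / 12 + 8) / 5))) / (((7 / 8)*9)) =800 / 721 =1.11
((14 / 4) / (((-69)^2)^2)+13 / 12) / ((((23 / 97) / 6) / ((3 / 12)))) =9527747885 / 1390250088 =6.85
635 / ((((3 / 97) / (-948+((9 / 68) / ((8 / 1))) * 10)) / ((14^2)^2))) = -12709188125515 / 17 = -747599301500.88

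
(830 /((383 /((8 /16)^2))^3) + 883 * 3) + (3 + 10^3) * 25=49842772326431 /1797820384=27724.00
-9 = -9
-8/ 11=-0.73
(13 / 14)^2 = 169 / 196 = 0.86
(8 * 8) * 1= 64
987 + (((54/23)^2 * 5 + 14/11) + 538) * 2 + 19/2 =24790899/11638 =2130.17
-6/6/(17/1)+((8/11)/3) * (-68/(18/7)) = -32665/5049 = -6.47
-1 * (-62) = 62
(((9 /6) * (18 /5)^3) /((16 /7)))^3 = 3587901148629 /125000000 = 28703.21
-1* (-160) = 160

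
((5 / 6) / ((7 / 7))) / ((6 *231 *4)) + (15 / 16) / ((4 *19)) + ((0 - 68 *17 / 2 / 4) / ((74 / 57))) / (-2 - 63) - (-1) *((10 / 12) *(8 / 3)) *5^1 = 78042601393 / 6079993920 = 12.84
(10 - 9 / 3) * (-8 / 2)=-28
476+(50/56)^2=476.80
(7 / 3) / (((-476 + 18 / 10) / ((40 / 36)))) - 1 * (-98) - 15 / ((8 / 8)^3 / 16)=-9090764 / 64017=-142.01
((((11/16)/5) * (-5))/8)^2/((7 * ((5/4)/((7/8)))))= 0.00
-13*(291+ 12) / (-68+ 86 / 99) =389961 / 6646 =58.68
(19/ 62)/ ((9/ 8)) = 76/ 279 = 0.27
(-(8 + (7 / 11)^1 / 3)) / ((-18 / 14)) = 1897 / 297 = 6.39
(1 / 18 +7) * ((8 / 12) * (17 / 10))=2159 / 270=8.00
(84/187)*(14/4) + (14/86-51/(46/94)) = -102.48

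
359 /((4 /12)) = 1077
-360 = -360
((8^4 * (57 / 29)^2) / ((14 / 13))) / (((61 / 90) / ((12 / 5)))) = 18684297216 / 359107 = 52029.89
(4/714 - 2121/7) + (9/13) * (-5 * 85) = -2771722/4641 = -597.23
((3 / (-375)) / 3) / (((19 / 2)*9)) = -2 / 64125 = -0.00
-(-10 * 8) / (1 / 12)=960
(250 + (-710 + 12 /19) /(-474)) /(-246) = -1132489 /1107738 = -1.02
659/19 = 34.68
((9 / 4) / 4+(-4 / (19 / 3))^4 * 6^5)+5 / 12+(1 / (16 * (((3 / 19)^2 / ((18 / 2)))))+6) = 3962232853 / 3127704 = 1266.82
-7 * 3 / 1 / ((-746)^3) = 21 / 415160936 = 0.00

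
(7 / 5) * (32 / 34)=112 / 85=1.32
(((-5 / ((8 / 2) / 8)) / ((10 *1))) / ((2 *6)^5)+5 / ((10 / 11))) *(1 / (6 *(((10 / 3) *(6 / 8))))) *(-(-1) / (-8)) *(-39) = 3558295 / 1990656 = 1.79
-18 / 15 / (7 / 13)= -78 / 35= -2.23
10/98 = 5/49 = 0.10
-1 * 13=-13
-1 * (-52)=52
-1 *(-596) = 596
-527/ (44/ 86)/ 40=-22661/ 880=-25.75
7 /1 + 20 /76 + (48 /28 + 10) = 2524 /133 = 18.98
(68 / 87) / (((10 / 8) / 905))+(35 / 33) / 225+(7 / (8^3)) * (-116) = 3110623309 / 5512320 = 564.30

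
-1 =-1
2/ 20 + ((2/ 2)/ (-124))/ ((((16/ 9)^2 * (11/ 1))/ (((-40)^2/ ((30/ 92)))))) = -14161/ 13640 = -1.04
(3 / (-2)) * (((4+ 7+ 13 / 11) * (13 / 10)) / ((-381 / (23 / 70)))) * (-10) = -20033 / 97790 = -0.20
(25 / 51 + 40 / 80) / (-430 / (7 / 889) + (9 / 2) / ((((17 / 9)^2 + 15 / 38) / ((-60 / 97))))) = -119494009 / 6590262182100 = -0.00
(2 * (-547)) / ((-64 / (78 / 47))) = 21333 / 752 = 28.37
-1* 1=-1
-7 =-7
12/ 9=4/ 3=1.33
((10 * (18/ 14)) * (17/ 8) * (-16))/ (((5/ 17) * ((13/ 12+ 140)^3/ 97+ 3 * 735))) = -6034176/ 126488131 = -0.05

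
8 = 8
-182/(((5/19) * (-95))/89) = 16198/25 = 647.92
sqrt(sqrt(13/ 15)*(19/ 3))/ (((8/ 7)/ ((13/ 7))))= 13*sqrt(19)*39^(1/ 4)*5^(3/ 4)/ 120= 3.95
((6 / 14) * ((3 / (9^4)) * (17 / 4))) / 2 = 17 / 40824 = 0.00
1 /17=0.06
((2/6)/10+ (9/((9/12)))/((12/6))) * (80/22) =724/33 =21.94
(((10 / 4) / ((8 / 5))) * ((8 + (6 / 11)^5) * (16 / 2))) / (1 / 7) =113416100 / 161051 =704.22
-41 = -41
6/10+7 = 38/5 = 7.60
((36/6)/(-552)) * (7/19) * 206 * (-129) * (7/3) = 217021/874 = 248.31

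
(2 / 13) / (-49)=-2 / 637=-0.00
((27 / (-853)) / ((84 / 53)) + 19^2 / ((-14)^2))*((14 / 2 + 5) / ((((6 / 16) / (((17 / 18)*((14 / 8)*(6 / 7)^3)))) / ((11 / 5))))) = 1367017872 / 10240265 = 133.49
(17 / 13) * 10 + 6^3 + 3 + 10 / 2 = 3082 / 13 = 237.08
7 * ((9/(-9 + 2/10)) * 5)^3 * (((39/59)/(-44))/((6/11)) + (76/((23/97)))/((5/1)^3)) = -2195699065875/924757504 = -2374.35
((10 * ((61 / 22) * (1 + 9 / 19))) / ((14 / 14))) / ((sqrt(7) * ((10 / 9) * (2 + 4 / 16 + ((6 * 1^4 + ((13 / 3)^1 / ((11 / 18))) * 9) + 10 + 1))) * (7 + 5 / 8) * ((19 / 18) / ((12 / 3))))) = 41472 * sqrt(7) / 1319455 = 0.08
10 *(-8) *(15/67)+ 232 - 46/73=1044030/4891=213.46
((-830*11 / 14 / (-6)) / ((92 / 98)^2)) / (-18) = -1565795 / 228528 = -6.85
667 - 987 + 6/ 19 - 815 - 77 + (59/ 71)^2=-115987763/ 95779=-1210.99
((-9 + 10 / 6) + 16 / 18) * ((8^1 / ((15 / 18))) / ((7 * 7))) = -928 / 735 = -1.26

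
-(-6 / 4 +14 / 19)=29 / 38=0.76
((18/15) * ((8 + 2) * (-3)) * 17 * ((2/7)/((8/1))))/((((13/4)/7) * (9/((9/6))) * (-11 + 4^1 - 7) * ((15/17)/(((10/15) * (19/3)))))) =10982/4095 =2.68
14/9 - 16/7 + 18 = 1088/63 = 17.27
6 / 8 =3 / 4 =0.75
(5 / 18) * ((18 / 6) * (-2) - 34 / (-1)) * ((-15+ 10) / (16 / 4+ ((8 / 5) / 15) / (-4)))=-9.79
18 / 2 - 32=-23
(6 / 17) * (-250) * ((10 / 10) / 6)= -250 / 17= -14.71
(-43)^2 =1849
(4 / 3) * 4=16 / 3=5.33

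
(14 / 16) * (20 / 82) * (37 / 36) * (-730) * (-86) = 20325025 / 1476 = 13770.34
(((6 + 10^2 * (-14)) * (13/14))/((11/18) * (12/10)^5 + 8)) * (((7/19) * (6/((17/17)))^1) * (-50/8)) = 2123671875/1130576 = 1878.40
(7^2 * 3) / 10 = 147 / 10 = 14.70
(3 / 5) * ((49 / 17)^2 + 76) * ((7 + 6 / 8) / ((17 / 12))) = 1359567 / 4913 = 276.73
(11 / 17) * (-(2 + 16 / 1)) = -198 / 17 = -11.65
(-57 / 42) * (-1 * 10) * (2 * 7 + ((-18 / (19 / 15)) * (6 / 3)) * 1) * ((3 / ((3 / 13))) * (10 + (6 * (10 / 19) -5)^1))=-2760550 / 133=-20756.02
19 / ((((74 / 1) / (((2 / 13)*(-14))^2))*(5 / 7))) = 52136 / 31265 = 1.67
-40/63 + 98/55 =3974/3465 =1.15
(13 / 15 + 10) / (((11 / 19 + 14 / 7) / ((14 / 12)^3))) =21679 / 3240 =6.69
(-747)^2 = 558009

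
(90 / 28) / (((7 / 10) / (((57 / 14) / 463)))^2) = 3655125 / 7205799566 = 0.00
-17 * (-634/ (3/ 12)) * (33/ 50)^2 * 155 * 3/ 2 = 545781753/ 125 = 4366254.02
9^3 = 729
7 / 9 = 0.78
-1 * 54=-54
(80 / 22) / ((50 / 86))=344 / 55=6.25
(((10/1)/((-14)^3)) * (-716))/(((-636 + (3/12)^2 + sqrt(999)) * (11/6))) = -2148000/957386059-4124160 * sqrt(111)/389656126013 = -0.00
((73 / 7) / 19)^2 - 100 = -99.70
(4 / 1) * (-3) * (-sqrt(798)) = 12 * sqrt(798) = 338.99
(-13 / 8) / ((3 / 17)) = -221 / 24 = -9.21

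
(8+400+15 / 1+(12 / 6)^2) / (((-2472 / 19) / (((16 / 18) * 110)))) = -892430 / 2781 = -320.90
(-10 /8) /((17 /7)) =-35 /68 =-0.51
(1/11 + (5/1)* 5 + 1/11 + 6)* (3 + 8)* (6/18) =114.33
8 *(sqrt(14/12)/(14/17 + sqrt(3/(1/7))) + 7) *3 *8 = -1088 *sqrt(42)/839 + 27744 *sqrt(2)/839 + 1344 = 1382.36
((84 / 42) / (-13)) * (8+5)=-2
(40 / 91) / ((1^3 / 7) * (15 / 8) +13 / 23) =7360 / 13949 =0.53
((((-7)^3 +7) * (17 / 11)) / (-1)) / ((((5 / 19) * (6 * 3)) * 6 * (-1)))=-9044 / 495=-18.27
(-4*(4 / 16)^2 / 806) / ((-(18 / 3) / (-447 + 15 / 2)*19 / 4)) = -293 / 61256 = -0.00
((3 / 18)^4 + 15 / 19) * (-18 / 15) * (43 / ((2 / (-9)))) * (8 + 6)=5857159 / 2280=2568.93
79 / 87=0.91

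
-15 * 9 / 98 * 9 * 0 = 0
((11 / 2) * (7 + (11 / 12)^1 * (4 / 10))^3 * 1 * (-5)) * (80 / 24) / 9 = -118732471 / 29160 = -4071.76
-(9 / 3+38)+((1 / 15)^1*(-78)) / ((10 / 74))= -79.48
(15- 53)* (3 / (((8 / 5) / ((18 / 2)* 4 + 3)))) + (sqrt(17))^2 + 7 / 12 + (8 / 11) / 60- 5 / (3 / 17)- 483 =-1079921 / 330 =-3272.49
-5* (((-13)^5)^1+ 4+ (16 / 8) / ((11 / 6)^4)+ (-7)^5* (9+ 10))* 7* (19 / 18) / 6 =3362038541575 / 790614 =4252439.93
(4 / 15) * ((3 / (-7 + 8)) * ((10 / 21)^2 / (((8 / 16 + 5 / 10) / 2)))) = 160 / 441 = 0.36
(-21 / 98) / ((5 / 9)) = -27 / 70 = -0.39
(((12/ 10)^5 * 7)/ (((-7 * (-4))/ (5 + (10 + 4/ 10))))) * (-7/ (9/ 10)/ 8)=-29106/ 3125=-9.31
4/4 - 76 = -75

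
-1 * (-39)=39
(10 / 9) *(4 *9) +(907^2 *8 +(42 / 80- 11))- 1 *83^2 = 262973301 / 40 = 6574332.52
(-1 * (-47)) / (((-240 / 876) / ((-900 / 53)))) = 154395 / 53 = 2913.11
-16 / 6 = -8 / 3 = -2.67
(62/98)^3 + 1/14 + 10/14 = 244459/235298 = 1.04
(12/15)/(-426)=-2/1065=-0.00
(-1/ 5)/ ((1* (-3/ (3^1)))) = 1/ 5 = 0.20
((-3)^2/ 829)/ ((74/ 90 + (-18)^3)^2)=18225/ 57081072225061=0.00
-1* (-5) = 5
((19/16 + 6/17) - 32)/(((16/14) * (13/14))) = -405965/14144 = -28.70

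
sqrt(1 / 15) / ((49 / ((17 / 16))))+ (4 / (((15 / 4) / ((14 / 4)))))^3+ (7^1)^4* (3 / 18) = 17* sqrt(15) / 11760+ 3052357 / 6750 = 452.21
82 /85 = 0.96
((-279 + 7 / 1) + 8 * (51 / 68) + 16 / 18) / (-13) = 2386 / 117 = 20.39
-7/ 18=-0.39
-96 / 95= -1.01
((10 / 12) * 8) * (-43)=-860 / 3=-286.67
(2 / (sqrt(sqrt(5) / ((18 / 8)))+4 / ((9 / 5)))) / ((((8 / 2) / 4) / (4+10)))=-7560*5^(1 / 4) / 1919 - 3402*5^(3 / 4) / 9595+2268*sqrt(5) / 1919+25200 / 1919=8.70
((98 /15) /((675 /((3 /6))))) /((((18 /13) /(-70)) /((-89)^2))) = -35319739 /18225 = -1937.98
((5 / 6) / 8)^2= 25 / 2304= 0.01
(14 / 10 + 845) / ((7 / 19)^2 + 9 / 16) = 1212.20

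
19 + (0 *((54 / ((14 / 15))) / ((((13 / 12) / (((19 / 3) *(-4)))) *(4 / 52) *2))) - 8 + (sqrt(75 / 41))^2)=526 / 41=12.83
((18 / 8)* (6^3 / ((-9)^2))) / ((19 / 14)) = 84 / 19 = 4.42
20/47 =0.43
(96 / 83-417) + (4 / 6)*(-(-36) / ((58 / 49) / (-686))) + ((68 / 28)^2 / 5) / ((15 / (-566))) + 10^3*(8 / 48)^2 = -380591305079 / 26537175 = -14341.82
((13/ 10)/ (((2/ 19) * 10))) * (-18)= -2223/ 100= -22.23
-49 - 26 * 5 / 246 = -6092 / 123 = -49.53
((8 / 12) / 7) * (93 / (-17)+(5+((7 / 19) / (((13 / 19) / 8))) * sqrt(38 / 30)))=-16 / 357+16 * sqrt(285) / 585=0.42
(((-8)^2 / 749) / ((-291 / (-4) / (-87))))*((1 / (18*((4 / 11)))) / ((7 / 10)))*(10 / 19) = -1020800 / 86965641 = -0.01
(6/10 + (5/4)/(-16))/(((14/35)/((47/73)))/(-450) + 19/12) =1766025/5353328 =0.33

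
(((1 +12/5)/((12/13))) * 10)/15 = 221/90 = 2.46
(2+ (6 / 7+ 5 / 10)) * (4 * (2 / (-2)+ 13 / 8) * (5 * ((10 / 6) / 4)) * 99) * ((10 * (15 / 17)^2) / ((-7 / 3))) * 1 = -654328125 / 113288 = -5775.79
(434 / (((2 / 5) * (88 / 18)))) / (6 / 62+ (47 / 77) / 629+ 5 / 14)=148094905 / 303546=487.88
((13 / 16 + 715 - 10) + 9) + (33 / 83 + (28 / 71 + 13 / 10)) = 716.90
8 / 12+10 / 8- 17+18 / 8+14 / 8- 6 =-205 / 12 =-17.08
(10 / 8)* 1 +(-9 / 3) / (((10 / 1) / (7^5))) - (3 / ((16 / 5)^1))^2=-5041.73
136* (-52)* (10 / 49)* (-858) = 60677760 / 49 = 1238321.63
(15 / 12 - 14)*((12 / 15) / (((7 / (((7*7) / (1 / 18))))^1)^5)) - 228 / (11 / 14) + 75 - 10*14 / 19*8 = -338508195865249 / 1045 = -323931287909.33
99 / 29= 3.41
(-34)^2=1156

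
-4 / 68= -1 / 17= -0.06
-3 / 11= -0.27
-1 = -1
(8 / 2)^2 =16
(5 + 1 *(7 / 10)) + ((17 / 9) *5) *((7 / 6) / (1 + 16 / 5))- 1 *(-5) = 5396 / 405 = 13.32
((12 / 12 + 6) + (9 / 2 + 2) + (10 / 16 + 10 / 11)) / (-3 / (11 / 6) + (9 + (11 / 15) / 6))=59535 / 29644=2.01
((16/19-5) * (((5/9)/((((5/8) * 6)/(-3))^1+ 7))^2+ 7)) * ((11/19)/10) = -260998067/154684890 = -1.69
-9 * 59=-531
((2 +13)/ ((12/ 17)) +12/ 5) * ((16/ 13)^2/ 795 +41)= 2605667603/ 2687100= 969.70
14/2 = 7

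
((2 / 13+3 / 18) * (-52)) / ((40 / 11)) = -55 / 12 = -4.58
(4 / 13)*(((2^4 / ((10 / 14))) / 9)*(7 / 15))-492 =-4314164 / 8775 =-491.64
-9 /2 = -4.50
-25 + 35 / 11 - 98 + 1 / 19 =-25031 / 209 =-119.77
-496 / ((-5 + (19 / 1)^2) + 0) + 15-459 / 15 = -7562 / 445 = -16.99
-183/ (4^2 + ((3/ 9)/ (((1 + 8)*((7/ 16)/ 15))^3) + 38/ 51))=-86432913/ 16612894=-5.20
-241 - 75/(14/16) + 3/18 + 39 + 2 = -11993/42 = -285.55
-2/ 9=-0.22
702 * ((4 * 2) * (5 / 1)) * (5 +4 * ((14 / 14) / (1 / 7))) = 926640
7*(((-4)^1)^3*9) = -4032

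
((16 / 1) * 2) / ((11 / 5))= 160 / 11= 14.55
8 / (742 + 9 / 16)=128 / 11881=0.01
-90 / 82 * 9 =-9.88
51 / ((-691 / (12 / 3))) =-204 / 691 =-0.30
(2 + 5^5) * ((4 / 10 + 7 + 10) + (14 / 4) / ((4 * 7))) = 2192027 / 40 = 54800.68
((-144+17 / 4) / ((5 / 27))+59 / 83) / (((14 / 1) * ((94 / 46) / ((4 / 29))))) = -28785397 / 7919030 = -3.63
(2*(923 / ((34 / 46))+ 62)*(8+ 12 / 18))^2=1342622768656 / 2601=516194836.08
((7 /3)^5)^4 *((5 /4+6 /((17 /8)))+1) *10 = 45880553121126900575 /39516889878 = 1161036540.65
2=2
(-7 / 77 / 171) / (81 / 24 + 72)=-8 / 1134243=-0.00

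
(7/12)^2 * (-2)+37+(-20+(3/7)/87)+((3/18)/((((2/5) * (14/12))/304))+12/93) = 56648251/453096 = 125.02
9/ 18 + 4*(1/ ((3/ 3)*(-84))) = 19/ 42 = 0.45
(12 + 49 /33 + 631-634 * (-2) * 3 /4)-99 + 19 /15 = 247129 /165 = 1497.75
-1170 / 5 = -234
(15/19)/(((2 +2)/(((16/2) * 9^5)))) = 1771470/19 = 93235.26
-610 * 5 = -3050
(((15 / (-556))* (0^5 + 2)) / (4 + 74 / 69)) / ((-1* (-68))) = -207 / 1323280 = -0.00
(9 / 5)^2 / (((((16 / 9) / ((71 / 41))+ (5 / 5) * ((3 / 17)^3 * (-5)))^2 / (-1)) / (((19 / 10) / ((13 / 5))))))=-15168193643627811 / 6395125604119850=-2.37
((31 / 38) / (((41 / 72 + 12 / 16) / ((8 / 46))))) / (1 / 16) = 71424 / 41515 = 1.72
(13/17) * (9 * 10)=68.82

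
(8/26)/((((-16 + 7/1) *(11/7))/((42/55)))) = -0.02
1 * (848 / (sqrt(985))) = 848 * sqrt(985) / 985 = 27.02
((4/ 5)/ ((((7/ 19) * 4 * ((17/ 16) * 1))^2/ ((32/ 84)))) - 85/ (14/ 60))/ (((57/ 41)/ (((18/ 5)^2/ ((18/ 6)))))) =-266404921656/ 235426625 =-1131.58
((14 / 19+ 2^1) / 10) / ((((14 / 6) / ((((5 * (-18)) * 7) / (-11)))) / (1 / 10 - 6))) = -41418 / 1045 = -39.63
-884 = -884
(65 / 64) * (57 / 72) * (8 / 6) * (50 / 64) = 30875 / 36864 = 0.84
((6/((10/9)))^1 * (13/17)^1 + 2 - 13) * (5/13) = -584/221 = -2.64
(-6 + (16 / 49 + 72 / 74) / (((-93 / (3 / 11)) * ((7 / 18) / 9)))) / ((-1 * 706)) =424959 / 49279153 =0.01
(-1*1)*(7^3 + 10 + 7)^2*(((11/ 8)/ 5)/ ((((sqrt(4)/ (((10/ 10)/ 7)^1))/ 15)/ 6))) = -1603800/ 7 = -229114.29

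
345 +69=414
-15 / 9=-5 / 3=-1.67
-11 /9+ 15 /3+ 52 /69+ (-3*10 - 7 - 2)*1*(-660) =5329118 /207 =25744.53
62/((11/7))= 434/11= 39.45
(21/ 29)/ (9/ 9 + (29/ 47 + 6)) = 0.10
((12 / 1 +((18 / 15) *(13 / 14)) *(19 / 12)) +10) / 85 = 3327 / 11900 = 0.28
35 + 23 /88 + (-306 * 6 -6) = -158993 /88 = -1806.74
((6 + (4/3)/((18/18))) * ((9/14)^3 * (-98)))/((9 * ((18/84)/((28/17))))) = -2772/17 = -163.06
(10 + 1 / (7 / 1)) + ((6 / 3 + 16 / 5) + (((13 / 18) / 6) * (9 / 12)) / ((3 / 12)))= 19787 / 1260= 15.70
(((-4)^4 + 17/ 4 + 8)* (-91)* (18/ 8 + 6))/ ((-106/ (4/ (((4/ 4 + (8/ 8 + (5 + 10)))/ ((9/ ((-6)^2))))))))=3222219/ 28832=111.76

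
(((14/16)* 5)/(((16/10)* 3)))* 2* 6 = 175/16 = 10.94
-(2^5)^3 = -32768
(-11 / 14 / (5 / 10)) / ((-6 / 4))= 22 / 21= 1.05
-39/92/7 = -0.06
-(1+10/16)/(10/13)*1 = -169/80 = -2.11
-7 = -7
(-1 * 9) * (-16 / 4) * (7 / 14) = 18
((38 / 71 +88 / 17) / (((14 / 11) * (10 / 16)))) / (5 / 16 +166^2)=539264 / 2069540305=0.00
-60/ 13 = -4.62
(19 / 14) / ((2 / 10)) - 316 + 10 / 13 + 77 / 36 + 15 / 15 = -1000183 / 3276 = -305.31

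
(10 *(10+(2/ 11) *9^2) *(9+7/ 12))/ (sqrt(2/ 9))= 39100 *sqrt(2)/ 11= 5026.89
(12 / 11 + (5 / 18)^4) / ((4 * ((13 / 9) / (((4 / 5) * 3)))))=1266587 / 2779920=0.46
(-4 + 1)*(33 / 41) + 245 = 9946 / 41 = 242.59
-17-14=-31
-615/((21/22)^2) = -99220/147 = -674.97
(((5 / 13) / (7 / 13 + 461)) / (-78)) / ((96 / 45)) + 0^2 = -0.00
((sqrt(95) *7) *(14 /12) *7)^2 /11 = 11176655 /396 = 28223.88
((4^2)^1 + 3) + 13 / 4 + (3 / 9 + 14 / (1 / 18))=3295 / 12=274.58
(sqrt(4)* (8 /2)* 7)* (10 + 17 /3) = 2632 /3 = 877.33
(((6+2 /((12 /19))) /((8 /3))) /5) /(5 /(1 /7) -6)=11 /464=0.02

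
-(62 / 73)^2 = -3844 / 5329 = -0.72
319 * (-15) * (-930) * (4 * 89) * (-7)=-11089524600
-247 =-247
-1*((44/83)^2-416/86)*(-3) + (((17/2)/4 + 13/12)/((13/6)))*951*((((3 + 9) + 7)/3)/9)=135486563761/138634236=977.30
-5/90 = -1/18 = -0.06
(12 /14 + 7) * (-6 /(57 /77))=-1210 /19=-63.68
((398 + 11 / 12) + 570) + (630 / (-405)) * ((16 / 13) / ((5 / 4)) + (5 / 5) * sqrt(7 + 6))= 2263681 / 2340 -14 * sqrt(13) / 9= 961.78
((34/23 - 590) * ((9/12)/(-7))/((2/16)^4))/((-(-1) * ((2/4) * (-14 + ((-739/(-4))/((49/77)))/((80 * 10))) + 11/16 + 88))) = 266128588800/84357767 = 3154.76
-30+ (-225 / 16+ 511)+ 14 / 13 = 97347 / 208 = 468.01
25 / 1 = 25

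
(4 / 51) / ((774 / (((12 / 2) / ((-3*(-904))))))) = 1 / 4460562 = 0.00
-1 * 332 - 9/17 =-5653/17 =-332.53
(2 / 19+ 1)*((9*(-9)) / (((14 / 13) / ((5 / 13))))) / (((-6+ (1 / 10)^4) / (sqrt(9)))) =15.99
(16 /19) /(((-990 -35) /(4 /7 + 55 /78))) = -0.00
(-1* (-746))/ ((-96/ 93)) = -11563/ 16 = -722.69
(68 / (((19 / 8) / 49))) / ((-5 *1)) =-26656 / 95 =-280.59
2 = 2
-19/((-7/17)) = 323/7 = 46.14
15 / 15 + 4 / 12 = 4 / 3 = 1.33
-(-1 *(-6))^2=-36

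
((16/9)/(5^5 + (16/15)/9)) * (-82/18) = -3280/1265673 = -0.00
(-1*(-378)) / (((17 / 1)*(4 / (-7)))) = -1323 / 34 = -38.91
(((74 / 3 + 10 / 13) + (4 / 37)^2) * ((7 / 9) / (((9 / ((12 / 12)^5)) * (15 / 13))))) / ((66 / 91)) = 432737032 / 164670165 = 2.63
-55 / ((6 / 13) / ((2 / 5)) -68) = 65 / 79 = 0.82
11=11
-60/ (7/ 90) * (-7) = 5400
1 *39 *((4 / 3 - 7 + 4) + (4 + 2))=169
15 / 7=2.14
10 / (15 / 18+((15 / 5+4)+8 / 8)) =60 / 53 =1.13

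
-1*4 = -4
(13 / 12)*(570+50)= 2015 / 3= 671.67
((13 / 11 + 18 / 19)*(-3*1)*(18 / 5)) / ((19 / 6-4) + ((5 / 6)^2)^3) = 224228736 / 4860295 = 46.13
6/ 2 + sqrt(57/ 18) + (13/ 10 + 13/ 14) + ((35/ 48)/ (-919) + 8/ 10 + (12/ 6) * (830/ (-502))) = sqrt(114)/ 6 + 1054454557/ 387523920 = 4.50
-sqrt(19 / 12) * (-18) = 3 * sqrt(57) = 22.65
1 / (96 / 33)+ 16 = 523 / 32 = 16.34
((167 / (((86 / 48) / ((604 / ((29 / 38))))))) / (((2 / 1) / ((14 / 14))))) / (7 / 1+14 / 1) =15331936 / 8729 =1756.44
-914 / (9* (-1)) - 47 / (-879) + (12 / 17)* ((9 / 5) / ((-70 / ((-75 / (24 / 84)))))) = 4768628 / 44829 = 106.37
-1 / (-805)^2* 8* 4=-32 / 648025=-0.00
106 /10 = 53 /5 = 10.60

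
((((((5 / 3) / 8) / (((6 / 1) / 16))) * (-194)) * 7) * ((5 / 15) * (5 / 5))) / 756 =-485 / 1458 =-0.33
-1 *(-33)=33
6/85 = 0.07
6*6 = 36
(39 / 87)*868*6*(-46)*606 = -1887316704 / 29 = -65079886.34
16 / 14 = 8 / 7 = 1.14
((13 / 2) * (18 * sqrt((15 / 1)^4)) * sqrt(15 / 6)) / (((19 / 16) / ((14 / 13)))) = 226800 * sqrt(10) / 19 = 37747.61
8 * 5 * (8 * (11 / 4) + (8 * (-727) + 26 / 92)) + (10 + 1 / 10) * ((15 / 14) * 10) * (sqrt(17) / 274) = -231747.07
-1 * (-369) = 369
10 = 10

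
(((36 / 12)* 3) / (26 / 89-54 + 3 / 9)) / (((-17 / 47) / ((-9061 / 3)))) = -20065851 / 14251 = -1408.03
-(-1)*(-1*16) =-16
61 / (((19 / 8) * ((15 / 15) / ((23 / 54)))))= 10.94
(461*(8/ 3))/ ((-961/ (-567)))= 697032/ 961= 725.32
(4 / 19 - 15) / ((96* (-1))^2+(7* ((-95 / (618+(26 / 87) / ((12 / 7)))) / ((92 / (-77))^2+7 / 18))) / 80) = -70311244944740 / 43814129342580693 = -0.00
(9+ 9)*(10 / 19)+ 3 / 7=1317 / 133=9.90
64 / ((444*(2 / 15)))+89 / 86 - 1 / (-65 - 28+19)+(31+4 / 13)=691581 / 20683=33.44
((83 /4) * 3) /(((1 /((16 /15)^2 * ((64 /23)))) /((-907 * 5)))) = -893770.94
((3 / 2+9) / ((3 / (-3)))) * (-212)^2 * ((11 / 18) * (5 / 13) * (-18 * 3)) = 77865480 / 13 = 5989652.31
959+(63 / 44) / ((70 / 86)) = 211367 / 220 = 960.76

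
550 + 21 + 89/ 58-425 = 8557/ 58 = 147.53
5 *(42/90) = 7/3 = 2.33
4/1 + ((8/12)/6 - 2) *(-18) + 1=39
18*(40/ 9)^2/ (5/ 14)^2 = 2787.56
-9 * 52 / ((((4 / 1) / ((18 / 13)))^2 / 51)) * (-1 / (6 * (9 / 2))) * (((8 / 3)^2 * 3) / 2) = 14688 / 13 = 1129.85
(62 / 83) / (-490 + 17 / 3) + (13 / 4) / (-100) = -1642187 / 48239600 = -0.03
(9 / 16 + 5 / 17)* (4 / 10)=233 / 680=0.34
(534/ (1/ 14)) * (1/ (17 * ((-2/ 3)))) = -11214/ 17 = -659.65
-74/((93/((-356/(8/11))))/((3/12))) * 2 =36223/186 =194.75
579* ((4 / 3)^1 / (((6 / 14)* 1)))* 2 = 10808 / 3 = 3602.67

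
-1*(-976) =976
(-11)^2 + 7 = 128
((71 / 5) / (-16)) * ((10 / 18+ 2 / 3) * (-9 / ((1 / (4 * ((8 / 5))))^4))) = 51183616 / 3125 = 16378.76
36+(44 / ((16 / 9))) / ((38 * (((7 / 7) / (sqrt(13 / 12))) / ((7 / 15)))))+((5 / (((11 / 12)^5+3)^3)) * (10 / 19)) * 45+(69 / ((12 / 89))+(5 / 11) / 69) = 77 * sqrt(39) / 1520+23723638866500615263167493 / 43118410688495434135932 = 550.51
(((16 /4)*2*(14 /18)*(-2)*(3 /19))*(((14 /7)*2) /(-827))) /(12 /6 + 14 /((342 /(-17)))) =1344 /184421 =0.01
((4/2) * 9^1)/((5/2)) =36/5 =7.20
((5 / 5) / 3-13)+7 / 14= -73 / 6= -12.17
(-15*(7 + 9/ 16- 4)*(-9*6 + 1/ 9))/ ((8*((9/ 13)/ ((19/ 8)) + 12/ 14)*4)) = 79663675/ 1016832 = 78.34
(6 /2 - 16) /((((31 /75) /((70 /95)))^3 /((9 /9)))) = -15049125000 /204336469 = -73.65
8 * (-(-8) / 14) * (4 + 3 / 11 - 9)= -1664 / 77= -21.61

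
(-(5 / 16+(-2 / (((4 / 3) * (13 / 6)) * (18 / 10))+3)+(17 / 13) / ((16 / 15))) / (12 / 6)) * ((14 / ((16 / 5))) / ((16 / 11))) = -10395 / 1664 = -6.25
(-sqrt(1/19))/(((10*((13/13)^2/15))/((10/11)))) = -15*sqrt(19)/209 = -0.31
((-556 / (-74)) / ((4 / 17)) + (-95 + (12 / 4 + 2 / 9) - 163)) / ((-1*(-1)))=-222.85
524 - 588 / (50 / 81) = -10714 / 25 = -428.56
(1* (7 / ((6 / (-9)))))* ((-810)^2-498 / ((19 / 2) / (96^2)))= -34511022 / 19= -1816369.58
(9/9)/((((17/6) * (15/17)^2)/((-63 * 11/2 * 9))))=-35343/25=-1413.72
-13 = -13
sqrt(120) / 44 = sqrt(30) / 22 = 0.25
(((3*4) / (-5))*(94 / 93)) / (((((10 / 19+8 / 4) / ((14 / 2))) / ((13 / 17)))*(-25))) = 81263 / 395250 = 0.21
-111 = -111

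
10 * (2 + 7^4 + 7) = 24100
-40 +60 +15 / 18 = 125 / 6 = 20.83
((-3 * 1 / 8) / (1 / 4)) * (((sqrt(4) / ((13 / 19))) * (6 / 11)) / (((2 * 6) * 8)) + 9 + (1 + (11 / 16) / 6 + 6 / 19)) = -2724907 / 173888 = -15.67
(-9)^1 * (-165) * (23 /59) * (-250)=-8538750 /59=-144724.58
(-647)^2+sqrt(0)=418609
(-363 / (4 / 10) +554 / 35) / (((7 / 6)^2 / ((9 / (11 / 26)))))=-262900404 / 18865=-13935.88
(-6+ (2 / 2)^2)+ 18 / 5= -7 / 5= -1.40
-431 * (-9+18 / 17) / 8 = 58185 / 136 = 427.83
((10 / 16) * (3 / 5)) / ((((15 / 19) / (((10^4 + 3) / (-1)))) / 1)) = -190057 / 40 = -4751.42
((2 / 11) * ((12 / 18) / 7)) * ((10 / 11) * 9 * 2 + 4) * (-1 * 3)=-128 / 121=-1.06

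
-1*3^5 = -243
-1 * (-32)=32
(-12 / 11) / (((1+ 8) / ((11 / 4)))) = -1 / 3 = -0.33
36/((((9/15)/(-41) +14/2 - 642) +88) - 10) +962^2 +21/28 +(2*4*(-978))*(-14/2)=111928526117/114188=980212.69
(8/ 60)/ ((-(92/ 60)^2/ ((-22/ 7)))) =660/ 3703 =0.18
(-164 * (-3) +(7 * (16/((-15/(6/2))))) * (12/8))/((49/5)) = 2292/49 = 46.78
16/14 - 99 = -685/7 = -97.86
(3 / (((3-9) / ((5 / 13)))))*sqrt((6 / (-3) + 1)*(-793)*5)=-5*sqrt(3965) / 26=-12.11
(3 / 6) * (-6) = -3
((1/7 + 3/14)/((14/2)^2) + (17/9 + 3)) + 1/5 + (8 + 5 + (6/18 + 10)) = 877619/30870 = 28.43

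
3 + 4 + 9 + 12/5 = 92/5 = 18.40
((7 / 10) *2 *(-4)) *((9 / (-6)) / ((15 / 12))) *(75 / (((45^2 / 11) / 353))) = 217448 / 225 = 966.44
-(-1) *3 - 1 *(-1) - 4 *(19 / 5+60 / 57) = -1464 / 95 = -15.41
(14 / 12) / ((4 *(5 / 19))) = 133 / 120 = 1.11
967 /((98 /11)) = 10637 /98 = 108.54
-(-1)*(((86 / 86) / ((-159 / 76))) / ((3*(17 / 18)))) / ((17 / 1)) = -0.01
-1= -1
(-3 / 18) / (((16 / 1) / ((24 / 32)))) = -0.01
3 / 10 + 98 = 983 / 10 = 98.30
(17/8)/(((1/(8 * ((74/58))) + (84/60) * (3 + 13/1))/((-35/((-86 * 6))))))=110075/17181252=0.01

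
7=7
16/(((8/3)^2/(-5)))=-45/4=-11.25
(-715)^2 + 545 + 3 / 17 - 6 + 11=8700178 / 17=511775.18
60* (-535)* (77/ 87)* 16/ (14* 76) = -235400/ 551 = -427.22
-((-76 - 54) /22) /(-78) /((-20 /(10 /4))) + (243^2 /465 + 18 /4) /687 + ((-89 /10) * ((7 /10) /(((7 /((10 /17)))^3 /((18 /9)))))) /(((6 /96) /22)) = -10836345807109 /4511738782320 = -2.40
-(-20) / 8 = 5 / 2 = 2.50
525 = 525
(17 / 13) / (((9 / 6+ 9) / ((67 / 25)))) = 2278 / 6825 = 0.33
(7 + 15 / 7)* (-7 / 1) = -64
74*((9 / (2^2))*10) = 1665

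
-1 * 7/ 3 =-7/ 3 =-2.33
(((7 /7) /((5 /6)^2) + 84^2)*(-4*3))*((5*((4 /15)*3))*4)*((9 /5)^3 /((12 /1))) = -2057949504 /3125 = -658543.84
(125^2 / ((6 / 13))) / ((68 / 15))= 1015625 / 136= 7467.83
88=88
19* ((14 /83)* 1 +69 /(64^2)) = 3.52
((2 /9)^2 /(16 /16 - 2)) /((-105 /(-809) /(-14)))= 6472 /1215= 5.33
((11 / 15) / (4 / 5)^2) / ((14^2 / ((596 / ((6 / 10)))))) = 40975 / 7056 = 5.81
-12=-12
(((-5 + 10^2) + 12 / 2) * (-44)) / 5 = -4444 / 5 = -888.80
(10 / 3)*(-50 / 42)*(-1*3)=250 / 21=11.90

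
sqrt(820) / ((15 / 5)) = 2*sqrt(205) / 3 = 9.55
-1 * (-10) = 10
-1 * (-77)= 77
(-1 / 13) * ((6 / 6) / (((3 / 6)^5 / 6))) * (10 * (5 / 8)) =-1200 / 13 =-92.31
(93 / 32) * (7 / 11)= 651 / 352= 1.85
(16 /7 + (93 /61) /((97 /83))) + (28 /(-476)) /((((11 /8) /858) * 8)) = -702697 /704123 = -1.00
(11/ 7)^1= 1.57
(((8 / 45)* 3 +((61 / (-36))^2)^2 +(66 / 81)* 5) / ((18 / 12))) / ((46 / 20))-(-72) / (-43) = 2554587911 / 1245855168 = 2.05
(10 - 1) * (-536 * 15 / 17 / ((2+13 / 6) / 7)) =-607824 / 85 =-7150.87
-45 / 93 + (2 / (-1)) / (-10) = -44 / 155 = -0.28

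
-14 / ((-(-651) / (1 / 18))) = -1 / 837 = -0.00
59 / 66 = 0.89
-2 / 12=-1 / 6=-0.17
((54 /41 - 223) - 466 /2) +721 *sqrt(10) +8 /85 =-1584242 /3485 +721 *sqrt(10) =1825.41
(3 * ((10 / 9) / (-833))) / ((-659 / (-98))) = -20 / 33609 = -0.00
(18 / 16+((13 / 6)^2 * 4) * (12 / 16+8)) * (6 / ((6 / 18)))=11911 / 4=2977.75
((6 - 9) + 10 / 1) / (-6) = -7 / 6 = -1.17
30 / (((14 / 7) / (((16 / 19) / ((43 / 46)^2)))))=507840 / 35131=14.46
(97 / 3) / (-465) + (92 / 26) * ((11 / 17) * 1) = 684433 / 308295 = 2.22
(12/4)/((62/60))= 90/31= 2.90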